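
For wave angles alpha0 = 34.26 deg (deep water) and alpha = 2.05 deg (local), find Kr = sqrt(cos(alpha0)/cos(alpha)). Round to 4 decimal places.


Kr = sqrt(cos(alpha0) / cos(alpha))
cos(34.26) = 0.826492
cos(2.05) = 0.999360
Kr = sqrt(0.826492 / 0.999360)
Kr = sqrt(0.827021)
Kr = 0.9094

0.9094


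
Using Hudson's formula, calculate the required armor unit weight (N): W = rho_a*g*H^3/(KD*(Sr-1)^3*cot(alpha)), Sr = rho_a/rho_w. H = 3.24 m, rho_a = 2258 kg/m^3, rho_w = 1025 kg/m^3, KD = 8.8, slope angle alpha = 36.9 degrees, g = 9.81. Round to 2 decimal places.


Sr = rho_a / rho_w = 2258 / 1025 = 2.202927
(Sr - 1) = 1.202927
(Sr - 1)^3 = 1.740675
cot(36.9) = 1 / tan(36.9) = 1 / 0.750821 = 1.331875
Numerator = 2258 * 9.81 * 3.24^3 = 753404.0936
Denominator = 8.8 * 1.740675 * 1.331875 = 20.401578
W = 753404.0936 / 20.401578
W = 36928.72 N

36928.72


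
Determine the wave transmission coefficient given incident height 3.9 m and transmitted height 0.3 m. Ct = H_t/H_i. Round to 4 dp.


Ct = H_t / H_i
Ct = 0.3 / 3.9
Ct = 0.0769

0.0769


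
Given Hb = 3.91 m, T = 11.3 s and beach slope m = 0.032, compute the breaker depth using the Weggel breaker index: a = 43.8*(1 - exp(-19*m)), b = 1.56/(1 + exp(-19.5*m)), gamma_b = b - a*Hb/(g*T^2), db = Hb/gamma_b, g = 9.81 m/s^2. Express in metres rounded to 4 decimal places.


a = 43.8 * (1 - exp(-19 * m))
exp(-19 * 0.032) = exp(-0.6080) = 0.544439
a = 43.8 * (1 - 0.544439) = 19.953587
b = 1.56 / (1 + exp(-19.5 * m))
exp(-19.5 * 0.032) = exp(-0.6240) = 0.535797
b = 1.56 / (1 + 0.535797) = 1.015759
Hb / (g * T^2) = 3.91 / (9.81 * 11.3^2) = 3.91 / 1252.6389 = 0.00312141
gamma_b = b - a * Hb/(g*T^2) = 1.015759 - 19.953587 * 0.00312141 = 0.953476
db = Hb / gamma_b = 3.91 / 0.953476
db = 4.1008 m

4.1008


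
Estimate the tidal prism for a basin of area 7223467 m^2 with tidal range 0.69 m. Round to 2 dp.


Tidal prism = Area * Tidal range
P = 7223467 * 0.69
P = 4984192.23 m^3

4984192.23


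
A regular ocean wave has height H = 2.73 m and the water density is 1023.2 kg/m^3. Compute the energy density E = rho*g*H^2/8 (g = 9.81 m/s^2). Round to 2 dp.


E = (1/8) * rho * g * H^2
E = (1/8) * 1023.2 * 9.81 * 2.73^2
E = 0.125 * 1023.2 * 9.81 * 7.4529
E = 9351.15 J/m^2

9351.15


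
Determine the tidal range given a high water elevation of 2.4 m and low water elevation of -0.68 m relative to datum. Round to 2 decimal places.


Tidal range = High water - Low water
Tidal range = 2.4 - (-0.68)
Tidal range = 3.08 m

3.08


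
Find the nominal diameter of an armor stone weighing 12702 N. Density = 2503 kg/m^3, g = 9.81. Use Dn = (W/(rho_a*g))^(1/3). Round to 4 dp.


V = W / (rho_a * g)
V = 12702 / (2503 * 9.81)
V = 12702 / 24554.43
V = 0.517300 m^3
Dn = V^(1/3) = 0.517300^(1/3)
Dn = 0.8028 m

0.8028


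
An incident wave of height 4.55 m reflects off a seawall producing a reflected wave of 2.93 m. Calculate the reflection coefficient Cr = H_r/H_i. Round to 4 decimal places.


Cr = H_r / H_i
Cr = 2.93 / 4.55
Cr = 0.6440

0.6440


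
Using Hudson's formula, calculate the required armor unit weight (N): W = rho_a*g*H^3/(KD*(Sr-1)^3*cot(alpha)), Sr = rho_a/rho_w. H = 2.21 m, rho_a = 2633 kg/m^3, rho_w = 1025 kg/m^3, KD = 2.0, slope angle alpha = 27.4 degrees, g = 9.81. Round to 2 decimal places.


Sr = rho_a / rho_w = 2633 / 1025 = 2.568780
(Sr - 1) = 1.568780
(Sr - 1)^3 = 3.860882
cot(27.4) = 1 / tan(27.4) = 1 / 0.518351 = 1.929196
Numerator = 2633 * 9.81 * 2.21^3 = 278802.5153
Denominator = 2.0 * 3.860882 * 1.929196 = 14.896793
W = 278802.5153 / 14.896793
W = 18715.61 N

18715.61


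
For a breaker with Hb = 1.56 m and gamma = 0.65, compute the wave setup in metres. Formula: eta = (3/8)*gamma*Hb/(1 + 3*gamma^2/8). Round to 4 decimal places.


eta = (3/8) * gamma * Hb / (1 + 3*gamma^2/8)
Numerator = (3/8) * 0.65 * 1.56 = 0.380250
Denominator = 1 + 3*0.65^2/8 = 1 + 0.158438 = 1.158438
eta = 0.380250 / 1.158438
eta = 0.3282 m

0.3282


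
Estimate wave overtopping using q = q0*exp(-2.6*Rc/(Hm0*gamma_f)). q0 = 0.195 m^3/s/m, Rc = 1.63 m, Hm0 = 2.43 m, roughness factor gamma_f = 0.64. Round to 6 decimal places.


q = q0 * exp(-2.6 * Rc / (Hm0 * gamma_f))
Exponent = -2.6 * 1.63 / (2.43 * 0.64)
= -2.6 * 1.63 / 1.5552
= -2.725051
exp(-2.725051) = 0.065543
q = 0.195 * 0.065543
q = 0.012781 m^3/s/m

0.012781


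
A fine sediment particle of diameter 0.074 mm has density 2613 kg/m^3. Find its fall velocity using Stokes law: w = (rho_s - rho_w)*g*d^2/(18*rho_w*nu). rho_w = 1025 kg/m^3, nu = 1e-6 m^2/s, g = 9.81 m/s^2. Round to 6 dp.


w = (rho_s - rho_w) * g * d^2 / (18 * rho_w * nu)
d = 0.074 mm = 0.000074 m
rho_s - rho_w = 2613 - 1025 = 1588
Numerator = 1588 * 9.81 * (0.000074)^2 = 0.000085306661
Denominator = 18 * 1025 * 1e-6 = 0.018450
w = 0.004624 m/s

0.004624


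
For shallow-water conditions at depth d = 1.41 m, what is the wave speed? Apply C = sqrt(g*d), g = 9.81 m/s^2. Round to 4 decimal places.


Using the shallow-water approximation:
C = sqrt(g * d) = sqrt(9.81 * 1.41)
C = sqrt(13.8321)
C = 3.7192 m/s

3.7192


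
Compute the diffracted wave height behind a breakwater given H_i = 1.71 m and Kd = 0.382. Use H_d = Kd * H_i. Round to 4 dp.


H_d = Kd * H_i
H_d = 0.382 * 1.71
H_d = 0.6532 m

0.6532


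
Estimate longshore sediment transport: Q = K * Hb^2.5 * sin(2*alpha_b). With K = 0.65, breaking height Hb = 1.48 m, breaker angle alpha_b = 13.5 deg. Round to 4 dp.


Q = K * Hb^2.5 * sin(2 * alpha_b)
Hb^2.5 = 1.48^2.5 = 2.664737
sin(2 * 13.5) = sin(27.0) = 0.453990
Q = 0.65 * 2.664737 * 0.453990
Q = 0.7863 m^3/s

0.7863


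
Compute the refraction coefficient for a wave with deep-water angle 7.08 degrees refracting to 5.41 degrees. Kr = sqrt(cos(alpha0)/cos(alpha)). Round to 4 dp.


Kr = sqrt(cos(alpha0) / cos(alpha))
cos(7.08) = 0.992375
cos(5.41) = 0.995546
Kr = sqrt(0.992375 / 0.995546)
Kr = sqrt(0.996815)
Kr = 0.9984

0.9984


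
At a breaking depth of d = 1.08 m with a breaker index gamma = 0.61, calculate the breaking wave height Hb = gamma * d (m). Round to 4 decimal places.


Hb = gamma * d
Hb = 0.61 * 1.08
Hb = 0.6588 m

0.6588


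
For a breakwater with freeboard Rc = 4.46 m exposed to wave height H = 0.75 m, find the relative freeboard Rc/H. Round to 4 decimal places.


Relative freeboard = Rc / H
= 4.46 / 0.75
= 5.9467

5.9467


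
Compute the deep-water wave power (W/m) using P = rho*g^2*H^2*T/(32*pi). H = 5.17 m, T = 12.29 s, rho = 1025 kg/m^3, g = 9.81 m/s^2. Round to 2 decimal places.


P = rho * g^2 * H^2 * T / (32 * pi)
P = 1025 * 9.81^2 * 5.17^2 * 12.29 / (32 * pi)
P = 1025 * 96.2361 * 26.7289 * 12.29 / 100.53096
P = 322325.75 W/m

322325.75


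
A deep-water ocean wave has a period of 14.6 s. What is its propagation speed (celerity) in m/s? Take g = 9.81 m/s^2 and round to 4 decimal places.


We use the deep-water celerity formula:
C = g * T / (2 * pi)
C = 9.81 * 14.6 / (2 * 3.14159...)
C = 143.226000 / 6.283185
C = 22.7951 m/s

22.7951


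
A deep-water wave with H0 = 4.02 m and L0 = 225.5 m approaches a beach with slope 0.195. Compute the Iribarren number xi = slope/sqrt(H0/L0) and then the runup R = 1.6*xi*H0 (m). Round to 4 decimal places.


xi = slope / sqrt(H0/L0)
H0/L0 = 4.02/225.5 = 0.017827
sqrt(0.017827) = 0.133518
xi = 0.195 / 0.133518 = 1.460477
R = 1.6 * xi * H0 = 1.6 * 1.460477 * 4.02
R = 9.3938 m

9.3938


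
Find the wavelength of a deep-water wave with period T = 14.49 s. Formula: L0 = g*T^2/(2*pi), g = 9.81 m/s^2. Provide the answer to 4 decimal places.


L0 = g * T^2 / (2 * pi)
L0 = 9.81 * 14.49^2 / (2 * pi)
L0 = 9.81 * 209.9601 / 6.28319
L0 = 2059.7086 / 6.28319
L0 = 327.8128 m

327.8128


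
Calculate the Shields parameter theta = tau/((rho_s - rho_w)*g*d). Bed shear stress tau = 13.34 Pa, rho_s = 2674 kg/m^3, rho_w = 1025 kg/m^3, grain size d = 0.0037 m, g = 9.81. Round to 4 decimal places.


theta = tau / ((rho_s - rho_w) * g * d)
rho_s - rho_w = 2674 - 1025 = 1649
Denominator = 1649 * 9.81 * 0.0037 = 59.853753
theta = 13.34 / 59.853753
theta = 0.2229

0.2229


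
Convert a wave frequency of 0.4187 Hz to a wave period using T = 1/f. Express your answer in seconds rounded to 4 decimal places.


T = 1 / f
T = 1 / 0.4187
T = 2.3883 s

2.3883


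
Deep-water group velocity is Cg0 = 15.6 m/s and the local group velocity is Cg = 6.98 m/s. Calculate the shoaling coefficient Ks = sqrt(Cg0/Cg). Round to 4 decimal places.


Ks = sqrt(Cg0 / Cg)
Ks = sqrt(15.6 / 6.98)
Ks = sqrt(2.2350)
Ks = 1.4950

1.4950


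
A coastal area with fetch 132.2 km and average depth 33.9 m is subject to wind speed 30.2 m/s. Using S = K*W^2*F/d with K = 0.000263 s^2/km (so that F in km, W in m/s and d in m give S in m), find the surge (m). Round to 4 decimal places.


S = K * W^2 * F / d
W^2 = 30.2^2 = 912.04
S = 0.000263 * 912.04 * 132.2 / 33.9
Numerator = 0.000263 * 912.04 * 132.2 = 31.710354
S = 31.710354 / 33.9 = 0.9354 m

0.9354


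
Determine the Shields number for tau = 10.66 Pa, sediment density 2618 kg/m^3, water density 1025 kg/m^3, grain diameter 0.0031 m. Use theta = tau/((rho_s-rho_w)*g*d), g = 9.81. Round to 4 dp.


theta = tau / ((rho_s - rho_w) * g * d)
rho_s - rho_w = 2618 - 1025 = 1593
Denominator = 1593 * 9.81 * 0.0031 = 48.444723
theta = 10.66 / 48.444723
theta = 0.2200

0.2200


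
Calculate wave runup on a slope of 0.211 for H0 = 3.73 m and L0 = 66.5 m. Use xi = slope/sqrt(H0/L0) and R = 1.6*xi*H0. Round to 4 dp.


xi = slope / sqrt(H0/L0)
H0/L0 = 3.73/66.5 = 0.056090
sqrt(0.056090) = 0.236834
xi = 0.211 / 0.236834 = 0.890920
R = 1.6 * xi * H0 = 1.6 * 0.890920 * 3.73
R = 5.3170 m

5.3170


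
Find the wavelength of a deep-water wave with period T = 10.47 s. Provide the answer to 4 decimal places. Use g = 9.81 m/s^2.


L0 = g * T^2 / (2 * pi)
L0 = 9.81 * 10.47^2 / (2 * pi)
L0 = 9.81 * 109.6209 / 6.28319
L0 = 1075.3810 / 6.28319
L0 = 171.1522 m

171.1522


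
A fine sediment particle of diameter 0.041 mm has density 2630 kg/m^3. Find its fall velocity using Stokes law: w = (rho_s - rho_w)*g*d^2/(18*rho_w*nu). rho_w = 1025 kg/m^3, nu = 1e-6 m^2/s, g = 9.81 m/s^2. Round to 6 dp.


w = (rho_s - rho_w) * g * d^2 / (18 * rho_w * nu)
d = 0.041 mm = 0.000041 m
rho_s - rho_w = 2630 - 1025 = 1605
Numerator = 1605 * 9.81 * (0.000041)^2 = 0.000026467429
Denominator = 18 * 1025 * 1e-6 = 0.018450
w = 0.001435 m/s

0.001435


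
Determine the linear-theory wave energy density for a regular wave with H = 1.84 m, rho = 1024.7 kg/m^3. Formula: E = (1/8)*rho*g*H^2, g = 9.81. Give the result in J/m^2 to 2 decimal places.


E = (1/8) * rho * g * H^2
E = (1/8) * 1024.7 * 9.81 * 1.84^2
E = 0.125 * 1024.7 * 9.81 * 3.3856
E = 4254.14 J/m^2

4254.14


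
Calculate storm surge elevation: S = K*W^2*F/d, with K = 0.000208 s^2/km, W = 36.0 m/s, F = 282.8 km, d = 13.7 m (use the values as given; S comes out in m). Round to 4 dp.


S = K * W^2 * F / d
W^2 = 36.0^2 = 1296.00
S = 0.000208 * 1296.00 * 282.8 / 13.7
Numerator = 0.000208 * 1296.00 * 282.8 = 76.233830
S = 76.233830 / 13.7 = 5.5645 m

5.5645


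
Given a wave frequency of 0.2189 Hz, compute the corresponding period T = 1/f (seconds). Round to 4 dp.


T = 1 / f
T = 1 / 0.2189
T = 4.5683 s

4.5683


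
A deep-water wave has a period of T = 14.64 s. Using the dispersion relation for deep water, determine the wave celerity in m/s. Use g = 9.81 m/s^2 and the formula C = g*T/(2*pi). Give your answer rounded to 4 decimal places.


We use the deep-water celerity formula:
C = g * T / (2 * pi)
C = 9.81 * 14.64 / (2 * 3.14159...)
C = 143.618400 / 6.283185
C = 22.8576 m/s

22.8576


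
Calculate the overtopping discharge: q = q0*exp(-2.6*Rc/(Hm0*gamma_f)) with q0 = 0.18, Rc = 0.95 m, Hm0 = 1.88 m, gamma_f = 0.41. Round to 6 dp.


q = q0 * exp(-2.6 * Rc / (Hm0 * gamma_f))
Exponent = -2.6 * 0.95 / (1.88 * 0.41)
= -2.6 * 0.95 / 0.7708
= -3.204463
exp(-3.204463) = 0.040581
q = 0.18 * 0.040581
q = 0.007305 m^3/s/m

0.007305


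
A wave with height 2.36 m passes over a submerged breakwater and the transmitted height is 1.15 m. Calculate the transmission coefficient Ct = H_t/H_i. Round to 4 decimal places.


Ct = H_t / H_i
Ct = 1.15 / 2.36
Ct = 0.4873

0.4873


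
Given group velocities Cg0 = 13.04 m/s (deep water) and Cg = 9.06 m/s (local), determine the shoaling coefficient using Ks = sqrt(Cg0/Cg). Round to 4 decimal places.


Ks = sqrt(Cg0 / Cg)
Ks = sqrt(13.04 / 9.06)
Ks = sqrt(1.4393)
Ks = 1.1997

1.1997


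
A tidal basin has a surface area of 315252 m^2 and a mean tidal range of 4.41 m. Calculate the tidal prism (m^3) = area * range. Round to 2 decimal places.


Tidal prism = Area * Tidal range
P = 315252 * 4.41
P = 1390261.32 m^3

1390261.32


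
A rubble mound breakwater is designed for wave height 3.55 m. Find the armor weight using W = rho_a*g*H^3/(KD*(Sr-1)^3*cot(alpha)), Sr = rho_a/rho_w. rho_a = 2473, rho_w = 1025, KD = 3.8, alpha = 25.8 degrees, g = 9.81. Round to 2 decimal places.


Sr = rho_a / rho_w = 2473 / 1025 = 2.412683
(Sr - 1) = 1.412683
(Sr - 1)^3 = 2.819253
cot(25.8) = 1 / tan(25.8) = 1 / 0.483419 = 2.068599
Numerator = 2473 * 9.81 * 3.55^3 = 1085370.9236
Denominator = 3.8 * 2.819253 * 2.068599 = 22.161241
W = 1085370.9236 / 22.161241
W = 48976.09 N

48976.09


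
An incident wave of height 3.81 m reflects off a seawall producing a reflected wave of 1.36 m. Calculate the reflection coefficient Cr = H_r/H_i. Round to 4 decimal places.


Cr = H_r / H_i
Cr = 1.36 / 3.81
Cr = 0.3570

0.3570


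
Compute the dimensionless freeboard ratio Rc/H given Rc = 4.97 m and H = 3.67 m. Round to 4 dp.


Relative freeboard = Rc / H
= 4.97 / 3.67
= 1.3542

1.3542


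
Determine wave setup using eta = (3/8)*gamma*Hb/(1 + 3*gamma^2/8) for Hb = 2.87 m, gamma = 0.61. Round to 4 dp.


eta = (3/8) * gamma * Hb / (1 + 3*gamma^2/8)
Numerator = (3/8) * 0.61 * 2.87 = 0.656513
Denominator = 1 + 3*0.61^2/8 = 1 + 0.139538 = 1.139538
eta = 0.656513 / 1.139538
eta = 0.5761 m

0.5761


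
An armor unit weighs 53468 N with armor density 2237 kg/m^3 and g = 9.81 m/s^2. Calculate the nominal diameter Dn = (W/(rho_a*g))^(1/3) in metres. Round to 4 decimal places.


V = W / (rho_a * g)
V = 53468 / (2237 * 9.81)
V = 53468 / 21944.97
V = 2.436458 m^3
Dn = V^(1/3) = 2.436458^(1/3)
Dn = 1.3456 m

1.3456


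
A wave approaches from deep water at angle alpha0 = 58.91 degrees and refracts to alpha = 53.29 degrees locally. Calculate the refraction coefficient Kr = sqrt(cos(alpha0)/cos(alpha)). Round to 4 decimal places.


Kr = sqrt(cos(alpha0) / cos(alpha))
cos(58.91) = 0.516384
cos(53.29) = 0.597765
Kr = sqrt(0.516384 / 0.597765)
Kr = sqrt(0.863858)
Kr = 0.9294

0.9294


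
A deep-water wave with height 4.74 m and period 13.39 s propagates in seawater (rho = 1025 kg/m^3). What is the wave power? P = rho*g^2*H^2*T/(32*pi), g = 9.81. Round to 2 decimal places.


P = rho * g^2 * H^2 * T / (32 * pi)
P = 1025 * 9.81^2 * 4.74^2 * 13.39 / (32 * pi)
P = 1025 * 96.2361 * 22.4676 * 13.39 / 100.53096
P = 295188.40 W/m

295188.40


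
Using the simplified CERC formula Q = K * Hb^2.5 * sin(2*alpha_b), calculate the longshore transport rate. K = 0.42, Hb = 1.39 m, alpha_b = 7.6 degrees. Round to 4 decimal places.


Q = K * Hb^2.5 * sin(2 * alpha_b)
Hb^2.5 = 1.39^2.5 = 2.277912
sin(2 * 7.6) = sin(15.2) = 0.262189
Q = 0.42 * 2.277912 * 0.262189
Q = 0.2508 m^3/s

0.2508


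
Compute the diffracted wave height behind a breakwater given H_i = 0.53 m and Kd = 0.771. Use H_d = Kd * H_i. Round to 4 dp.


H_d = Kd * H_i
H_d = 0.771 * 0.53
H_d = 0.4086 m

0.4086


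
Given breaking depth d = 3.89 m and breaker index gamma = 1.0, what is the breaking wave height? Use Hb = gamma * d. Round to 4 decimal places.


Hb = gamma * d
Hb = 1.0 * 3.89
Hb = 3.8900 m

3.8900


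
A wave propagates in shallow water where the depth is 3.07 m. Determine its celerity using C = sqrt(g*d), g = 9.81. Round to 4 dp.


Using the shallow-water approximation:
C = sqrt(g * d) = sqrt(9.81 * 3.07)
C = sqrt(30.1167)
C = 5.4879 m/s

5.4879


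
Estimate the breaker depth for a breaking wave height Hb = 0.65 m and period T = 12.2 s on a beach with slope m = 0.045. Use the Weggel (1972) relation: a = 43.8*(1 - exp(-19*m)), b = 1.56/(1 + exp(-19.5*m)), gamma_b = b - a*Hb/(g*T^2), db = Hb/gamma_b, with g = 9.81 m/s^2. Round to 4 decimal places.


a = 43.8 * (1 - exp(-19 * m))
exp(-19 * 0.045) = exp(-0.8550) = 0.425283
a = 43.8 * (1 - 0.425283) = 25.172596
b = 1.56 / (1 + exp(-19.5 * m))
exp(-19.5 * 0.045) = exp(-0.8775) = 0.415821
b = 1.56 / (1 + 0.415821) = 1.101834
Hb / (g * T^2) = 0.65 / (9.81 * 12.2^2) = 0.65 / 1460.1204 = 0.00044517
gamma_b = b - a * Hb/(g*T^2) = 1.101834 - 25.172596 * 0.00044517 = 1.090628
db = Hb / gamma_b = 0.65 / 1.090628
db = 0.5960 m

0.5960


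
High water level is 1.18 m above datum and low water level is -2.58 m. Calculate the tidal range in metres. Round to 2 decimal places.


Tidal range = High water - Low water
Tidal range = 1.18 - (-2.58)
Tidal range = 3.76 m

3.76


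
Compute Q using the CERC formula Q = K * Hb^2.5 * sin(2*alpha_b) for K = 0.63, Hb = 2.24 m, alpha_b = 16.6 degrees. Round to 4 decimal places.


Q = K * Hb^2.5 * sin(2 * alpha_b)
Hb^2.5 = 2.24^2.5 = 7.509656
sin(2 * 16.6) = sin(33.2) = 0.547563
Q = 0.63 * 7.509656 * 0.547563
Q = 2.5906 m^3/s

2.5906


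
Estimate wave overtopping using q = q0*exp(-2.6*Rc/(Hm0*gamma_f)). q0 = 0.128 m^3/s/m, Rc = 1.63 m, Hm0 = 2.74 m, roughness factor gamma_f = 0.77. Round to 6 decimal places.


q = q0 * exp(-2.6 * Rc / (Hm0 * gamma_f))
Exponent = -2.6 * 1.63 / (2.74 * 0.77)
= -2.6 * 1.63 / 2.1098
= -2.008721
exp(-2.008721) = 0.134160
q = 0.128 * 0.134160
q = 0.017172 m^3/s/m

0.017172


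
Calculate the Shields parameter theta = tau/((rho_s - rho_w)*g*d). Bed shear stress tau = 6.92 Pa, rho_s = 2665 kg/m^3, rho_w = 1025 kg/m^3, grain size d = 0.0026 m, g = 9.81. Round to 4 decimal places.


theta = tau / ((rho_s - rho_w) * g * d)
rho_s - rho_w = 2665 - 1025 = 1640
Denominator = 1640 * 9.81 * 0.0026 = 41.829840
theta = 6.92 / 41.829840
theta = 0.1654

0.1654


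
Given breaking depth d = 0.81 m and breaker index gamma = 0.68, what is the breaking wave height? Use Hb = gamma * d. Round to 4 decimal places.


Hb = gamma * d
Hb = 0.68 * 0.81
Hb = 0.5508 m

0.5508


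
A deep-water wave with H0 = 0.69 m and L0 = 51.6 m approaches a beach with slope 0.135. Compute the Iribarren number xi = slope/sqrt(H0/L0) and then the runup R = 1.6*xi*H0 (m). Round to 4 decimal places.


xi = slope / sqrt(H0/L0)
H0/L0 = 0.69/51.6 = 0.013372
sqrt(0.013372) = 0.115638
xi = 0.135 / 0.115638 = 1.167439
R = 1.6 * xi * H0 = 1.6 * 1.167439 * 0.69
R = 1.2889 m

1.2889


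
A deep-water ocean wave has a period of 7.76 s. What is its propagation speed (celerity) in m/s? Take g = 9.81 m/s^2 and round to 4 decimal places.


We use the deep-water celerity formula:
C = g * T / (2 * pi)
C = 9.81 * 7.76 / (2 * 3.14159...)
C = 76.125600 / 6.283185
C = 12.1158 m/s

12.1158


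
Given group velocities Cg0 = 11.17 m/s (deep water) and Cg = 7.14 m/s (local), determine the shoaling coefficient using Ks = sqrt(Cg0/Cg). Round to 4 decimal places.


Ks = sqrt(Cg0 / Cg)
Ks = sqrt(11.17 / 7.14)
Ks = sqrt(1.5644)
Ks = 1.2508

1.2508


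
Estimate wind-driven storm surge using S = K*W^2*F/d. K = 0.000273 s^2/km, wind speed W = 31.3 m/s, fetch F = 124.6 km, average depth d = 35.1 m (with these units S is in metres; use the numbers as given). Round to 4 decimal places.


S = K * W^2 * F / d
W^2 = 31.3^2 = 979.69
S = 0.000273 * 979.69 * 124.6 / 35.1
Numerator = 0.000273 * 979.69 * 124.6 = 33.324939
S = 33.324939 / 35.1 = 0.9494 m

0.9494


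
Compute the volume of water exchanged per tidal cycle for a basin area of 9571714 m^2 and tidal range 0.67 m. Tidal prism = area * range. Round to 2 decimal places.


Tidal prism = Area * Tidal range
P = 9571714 * 0.67
P = 6413048.38 m^3

6413048.38


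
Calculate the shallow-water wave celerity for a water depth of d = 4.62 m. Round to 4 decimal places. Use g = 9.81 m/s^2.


Using the shallow-water approximation:
C = sqrt(g * d) = sqrt(9.81 * 4.62)
C = sqrt(45.3222)
C = 6.7322 m/s

6.7322


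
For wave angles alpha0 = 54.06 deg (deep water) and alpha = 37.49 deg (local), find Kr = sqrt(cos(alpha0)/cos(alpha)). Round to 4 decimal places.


Kr = sqrt(cos(alpha0) / cos(alpha))
cos(54.06) = 0.586938
cos(37.49) = 0.793460
Kr = sqrt(0.586938 / 0.793460)
Kr = sqrt(0.739720)
Kr = 0.8601

0.8601


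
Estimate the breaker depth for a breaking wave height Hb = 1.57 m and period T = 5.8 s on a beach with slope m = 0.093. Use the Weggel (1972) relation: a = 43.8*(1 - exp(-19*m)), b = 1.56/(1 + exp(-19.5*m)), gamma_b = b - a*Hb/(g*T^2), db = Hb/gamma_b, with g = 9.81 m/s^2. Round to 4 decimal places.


a = 43.8 * (1 - exp(-19 * m))
exp(-19 * 0.093) = exp(-1.7670) = 0.170845
a = 43.8 * (1 - 0.170845) = 36.317000
b = 1.56 / (1 + exp(-19.5 * m))
exp(-19.5 * 0.093) = exp(-1.8135) = 0.163082
b = 1.56 / (1 + 0.163082) = 1.341264
Hb / (g * T^2) = 1.57 / (9.81 * 5.8^2) = 1.57 / 330.0084 = 0.00475745
gamma_b = b - a * Hb/(g*T^2) = 1.341264 - 36.317000 * 0.00475745 = 1.168487
db = Hb / gamma_b = 1.57 / 1.168487
db = 1.3436 m

1.3436


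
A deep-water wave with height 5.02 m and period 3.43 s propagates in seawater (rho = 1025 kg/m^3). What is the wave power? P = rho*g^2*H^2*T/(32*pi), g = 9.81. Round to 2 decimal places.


P = rho * g^2 * H^2 * T / (32 * pi)
P = 1025 * 9.81^2 * 5.02^2 * 3.43 / (32 * pi)
P = 1025 * 96.2361 * 25.2004 * 3.43 / 100.53096
P = 84813.23 W/m

84813.23


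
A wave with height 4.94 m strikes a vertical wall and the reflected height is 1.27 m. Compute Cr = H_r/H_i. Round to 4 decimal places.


Cr = H_r / H_i
Cr = 1.27 / 4.94
Cr = 0.2571

0.2571


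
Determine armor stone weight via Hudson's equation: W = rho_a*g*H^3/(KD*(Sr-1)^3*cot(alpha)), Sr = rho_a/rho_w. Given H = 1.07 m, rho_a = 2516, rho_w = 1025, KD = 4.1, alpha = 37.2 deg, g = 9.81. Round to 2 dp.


Sr = rho_a / rho_w = 2516 / 1025 = 2.454634
(Sr - 1) = 1.454634
(Sr - 1)^3 = 3.077948
cot(37.2) = 1 / tan(37.2) = 1 / 0.759041 = 1.317451
Numerator = 2516 * 9.81 * 1.07^3 = 30236.4623
Denominator = 4.1 * 3.077948 * 1.317451 = 16.625694
W = 30236.4623 / 16.625694
W = 1818.66 N

1818.66


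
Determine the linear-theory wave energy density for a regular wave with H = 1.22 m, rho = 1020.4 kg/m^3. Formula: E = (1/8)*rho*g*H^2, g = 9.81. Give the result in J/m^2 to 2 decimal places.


E = (1/8) * rho * g * H^2
E = (1/8) * 1020.4 * 9.81 * 1.22^2
E = 0.125 * 1020.4 * 9.81 * 1.4884
E = 1862.38 J/m^2

1862.38


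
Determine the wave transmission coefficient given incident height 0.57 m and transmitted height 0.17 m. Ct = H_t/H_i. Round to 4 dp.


Ct = H_t / H_i
Ct = 0.17 / 0.57
Ct = 0.2982

0.2982


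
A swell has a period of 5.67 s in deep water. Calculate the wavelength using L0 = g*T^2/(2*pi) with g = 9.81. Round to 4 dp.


L0 = g * T^2 / (2 * pi)
L0 = 9.81 * 5.67^2 / (2 * pi)
L0 = 9.81 * 32.1489 / 6.28319
L0 = 315.3807 / 6.28319
L0 = 50.1944 m

50.1944


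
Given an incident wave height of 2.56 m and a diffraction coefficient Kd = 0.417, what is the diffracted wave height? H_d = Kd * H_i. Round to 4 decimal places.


H_d = Kd * H_i
H_d = 0.417 * 2.56
H_d = 1.0675 m

1.0675


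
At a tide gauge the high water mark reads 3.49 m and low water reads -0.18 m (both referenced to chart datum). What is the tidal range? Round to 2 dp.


Tidal range = High water - Low water
Tidal range = 3.49 - (-0.18)
Tidal range = 3.67 m

3.67


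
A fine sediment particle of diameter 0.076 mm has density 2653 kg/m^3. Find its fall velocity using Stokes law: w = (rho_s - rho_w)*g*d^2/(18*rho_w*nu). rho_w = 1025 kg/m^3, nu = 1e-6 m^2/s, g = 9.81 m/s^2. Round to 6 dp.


w = (rho_s - rho_w) * g * d^2 / (18 * rho_w * nu)
d = 0.076 mm = 0.000076 m
rho_s - rho_w = 2653 - 1025 = 1628
Numerator = 1628 * 9.81 * (0.000076)^2 = 0.000092246648
Denominator = 18 * 1025 * 1e-6 = 0.018450
w = 0.005000 m/s

0.005000


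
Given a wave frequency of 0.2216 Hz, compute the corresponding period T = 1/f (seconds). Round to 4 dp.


T = 1 / f
T = 1 / 0.2216
T = 4.5126 s

4.5126


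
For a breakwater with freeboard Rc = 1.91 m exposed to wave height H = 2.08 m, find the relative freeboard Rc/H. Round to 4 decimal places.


Relative freeboard = Rc / H
= 1.91 / 2.08
= 0.9183

0.9183


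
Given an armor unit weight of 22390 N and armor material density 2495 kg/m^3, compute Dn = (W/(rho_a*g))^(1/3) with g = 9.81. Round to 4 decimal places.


V = W / (rho_a * g)
V = 22390 / (2495 * 9.81)
V = 22390 / 24475.95
V = 0.914776 m^3
Dn = V^(1/3) = 0.914776^(1/3)
Dn = 0.9707 m

0.9707


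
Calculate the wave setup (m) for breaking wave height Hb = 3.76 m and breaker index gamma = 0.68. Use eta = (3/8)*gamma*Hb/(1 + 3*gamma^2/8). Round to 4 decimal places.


eta = (3/8) * gamma * Hb / (1 + 3*gamma^2/8)
Numerator = (3/8) * 0.68 * 3.76 = 0.958800
Denominator = 1 + 3*0.68^2/8 = 1 + 0.173400 = 1.173400
eta = 0.958800 / 1.173400
eta = 0.8171 m

0.8171


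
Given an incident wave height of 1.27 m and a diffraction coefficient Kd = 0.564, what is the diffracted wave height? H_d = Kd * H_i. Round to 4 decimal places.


H_d = Kd * H_i
H_d = 0.564 * 1.27
H_d = 0.7163 m

0.7163


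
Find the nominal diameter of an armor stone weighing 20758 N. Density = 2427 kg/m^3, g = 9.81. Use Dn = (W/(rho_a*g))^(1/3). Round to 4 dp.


V = W / (rho_a * g)
V = 20758 / (2427 * 9.81)
V = 20758 / 23808.87
V = 0.871860 m^3
Dn = V^(1/3) = 0.871860^(1/3)
Dn = 0.9553 m

0.9553


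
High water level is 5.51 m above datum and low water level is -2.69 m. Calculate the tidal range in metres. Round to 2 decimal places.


Tidal range = High water - Low water
Tidal range = 5.51 - (-2.69)
Tidal range = 8.20 m

8.20


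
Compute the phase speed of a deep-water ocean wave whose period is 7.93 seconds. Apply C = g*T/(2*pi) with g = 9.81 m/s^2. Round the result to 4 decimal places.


We use the deep-water celerity formula:
C = g * T / (2 * pi)
C = 9.81 * 7.93 / (2 * 3.14159...)
C = 77.793300 / 6.283185
C = 12.3812 m/s

12.3812


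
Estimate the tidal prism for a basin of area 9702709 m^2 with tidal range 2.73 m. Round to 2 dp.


Tidal prism = Area * Tidal range
P = 9702709 * 2.73
P = 26488395.57 m^3

26488395.57


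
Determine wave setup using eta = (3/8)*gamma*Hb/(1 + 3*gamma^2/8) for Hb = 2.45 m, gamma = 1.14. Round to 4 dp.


eta = (3/8) * gamma * Hb / (1 + 3*gamma^2/8)
Numerator = (3/8) * 1.14 * 2.45 = 1.047375
Denominator = 1 + 3*1.14^2/8 = 1 + 0.487350 = 1.487350
eta = 1.047375 / 1.487350
eta = 0.7042 m

0.7042


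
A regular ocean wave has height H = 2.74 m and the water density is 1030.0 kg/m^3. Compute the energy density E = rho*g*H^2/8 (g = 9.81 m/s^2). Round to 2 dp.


E = (1/8) * rho * g * H^2
E = (1/8) * 1030.0 * 9.81 * 2.74^2
E = 0.125 * 1030.0 * 9.81 * 7.5076
E = 9482.38 J/m^2

9482.38


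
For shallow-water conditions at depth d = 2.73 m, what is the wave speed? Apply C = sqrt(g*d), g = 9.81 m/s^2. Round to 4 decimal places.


Using the shallow-water approximation:
C = sqrt(g * d) = sqrt(9.81 * 2.73)
C = sqrt(26.7813)
C = 5.1751 m/s

5.1751


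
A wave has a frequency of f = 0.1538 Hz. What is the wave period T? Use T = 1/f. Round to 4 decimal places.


T = 1 / f
T = 1 / 0.1538
T = 6.5020 s

6.5020


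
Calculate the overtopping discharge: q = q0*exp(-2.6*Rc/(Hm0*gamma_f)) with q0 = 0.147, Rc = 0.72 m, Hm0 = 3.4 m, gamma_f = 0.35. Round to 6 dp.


q = q0 * exp(-2.6 * Rc / (Hm0 * gamma_f))
Exponent = -2.6 * 0.72 / (3.4 * 0.35)
= -2.6 * 0.72 / 1.1900
= -1.573109
exp(-1.573109) = 0.207399
q = 0.147 * 0.207399
q = 0.030488 m^3/s/m

0.030488


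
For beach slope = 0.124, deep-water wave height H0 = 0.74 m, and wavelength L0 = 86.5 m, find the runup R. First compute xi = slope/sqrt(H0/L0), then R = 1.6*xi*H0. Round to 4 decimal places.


xi = slope / sqrt(H0/L0)
H0/L0 = 0.74/86.5 = 0.008555
sqrt(0.008555) = 0.092493
xi = 0.124 / 0.092493 = 1.340645
R = 1.6 * xi * H0 = 1.6 * 1.340645 * 0.74
R = 1.5873 m

1.5873


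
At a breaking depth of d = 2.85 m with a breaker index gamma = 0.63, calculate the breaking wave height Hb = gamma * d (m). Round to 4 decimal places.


Hb = gamma * d
Hb = 0.63 * 2.85
Hb = 1.7955 m

1.7955


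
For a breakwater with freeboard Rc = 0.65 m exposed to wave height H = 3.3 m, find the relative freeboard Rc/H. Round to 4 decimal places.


Relative freeboard = Rc / H
= 0.65 / 3.3
= 0.1970

0.1970


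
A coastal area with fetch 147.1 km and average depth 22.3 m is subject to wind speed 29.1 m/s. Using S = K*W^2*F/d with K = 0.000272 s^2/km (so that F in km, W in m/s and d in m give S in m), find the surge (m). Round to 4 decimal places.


S = K * W^2 * F / d
W^2 = 29.1^2 = 846.81
S = 0.000272 * 846.81 * 147.1 / 22.3
Numerator = 0.000272 * 846.81 * 147.1 = 33.881884
S = 33.881884 / 22.3 = 1.5194 m

1.5194


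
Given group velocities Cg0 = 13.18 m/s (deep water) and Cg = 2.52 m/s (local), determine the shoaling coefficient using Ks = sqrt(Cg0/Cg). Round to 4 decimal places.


Ks = sqrt(Cg0 / Cg)
Ks = sqrt(13.18 / 2.52)
Ks = sqrt(5.2302)
Ks = 2.2870

2.2870


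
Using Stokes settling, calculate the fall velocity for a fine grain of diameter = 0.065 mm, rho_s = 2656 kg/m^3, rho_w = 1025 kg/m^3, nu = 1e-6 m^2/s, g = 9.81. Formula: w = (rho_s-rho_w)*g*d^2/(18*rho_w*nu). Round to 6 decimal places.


w = (rho_s - rho_w) * g * d^2 / (18 * rho_w * nu)
d = 0.065 mm = 0.000065 m
rho_s - rho_w = 2656 - 1025 = 1631
Numerator = 1631 * 9.81 * (0.000065)^2 = 0.000067600465
Denominator = 18 * 1025 * 1e-6 = 0.018450
w = 0.003664 m/s

0.003664


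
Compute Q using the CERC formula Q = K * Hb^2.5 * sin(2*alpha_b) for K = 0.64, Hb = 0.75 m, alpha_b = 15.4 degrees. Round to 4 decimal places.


Q = K * Hb^2.5 * sin(2 * alpha_b)
Hb^2.5 = 0.75^2.5 = 0.487139
sin(2 * 15.4) = sin(30.8) = 0.512043
Q = 0.64 * 0.487139 * 0.512043
Q = 0.1596 m^3/s

0.1596


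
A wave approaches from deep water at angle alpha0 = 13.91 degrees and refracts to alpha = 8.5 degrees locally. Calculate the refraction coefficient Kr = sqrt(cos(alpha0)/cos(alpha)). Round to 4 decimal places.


Kr = sqrt(cos(alpha0) / cos(alpha))
cos(13.91) = 0.970675
cos(8.5) = 0.989016
Kr = sqrt(0.970675 / 0.989016)
Kr = sqrt(0.981455)
Kr = 0.9907

0.9907


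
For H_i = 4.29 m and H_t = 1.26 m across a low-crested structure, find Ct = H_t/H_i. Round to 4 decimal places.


Ct = H_t / H_i
Ct = 1.26 / 4.29
Ct = 0.2937

0.2937


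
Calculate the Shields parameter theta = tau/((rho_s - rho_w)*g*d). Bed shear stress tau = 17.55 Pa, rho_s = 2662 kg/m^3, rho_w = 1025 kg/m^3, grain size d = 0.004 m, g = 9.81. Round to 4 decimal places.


theta = tau / ((rho_s - rho_w) * g * d)
rho_s - rho_w = 2662 - 1025 = 1637
Denominator = 1637 * 9.81 * 0.004 = 64.235880
theta = 17.55 / 64.235880
theta = 0.2732

0.2732


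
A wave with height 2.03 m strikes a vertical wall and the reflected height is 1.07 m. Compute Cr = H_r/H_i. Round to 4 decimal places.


Cr = H_r / H_i
Cr = 1.07 / 2.03
Cr = 0.5271

0.5271


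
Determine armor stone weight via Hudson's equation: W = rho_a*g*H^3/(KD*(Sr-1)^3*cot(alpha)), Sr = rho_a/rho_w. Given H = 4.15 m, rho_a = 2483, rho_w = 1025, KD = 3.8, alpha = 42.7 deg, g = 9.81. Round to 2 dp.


Sr = rho_a / rho_w = 2483 / 1025 = 2.422439
(Sr - 1) = 1.422439
(Sr - 1)^3 = 2.878068
cot(42.7) = 1 / tan(42.7) = 1 / 0.922773 = 1.083690
Numerator = 2483 * 9.81 * 4.15^3 = 1740964.9071
Denominator = 3.8 * 2.878068 * 1.083690 = 11.851941
W = 1740964.9071 / 11.851941
W = 146892.81 N

146892.81


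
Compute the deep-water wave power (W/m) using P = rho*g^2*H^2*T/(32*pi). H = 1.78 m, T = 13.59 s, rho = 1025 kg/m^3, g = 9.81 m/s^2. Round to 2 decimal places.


P = rho * g^2 * H^2 * T / (32 * pi)
P = 1025 * 9.81^2 * 1.78^2 * 13.59 / (32 * pi)
P = 1025 * 96.2361 * 3.1684 * 13.59 / 100.53096
P = 42249.49 W/m

42249.49


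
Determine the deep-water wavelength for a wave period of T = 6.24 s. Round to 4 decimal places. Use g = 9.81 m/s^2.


L0 = g * T^2 / (2 * pi)
L0 = 9.81 * 6.24^2 / (2 * pi)
L0 = 9.81 * 38.9376 / 6.28319
L0 = 381.9779 / 6.28319
L0 = 60.7937 m

60.7937


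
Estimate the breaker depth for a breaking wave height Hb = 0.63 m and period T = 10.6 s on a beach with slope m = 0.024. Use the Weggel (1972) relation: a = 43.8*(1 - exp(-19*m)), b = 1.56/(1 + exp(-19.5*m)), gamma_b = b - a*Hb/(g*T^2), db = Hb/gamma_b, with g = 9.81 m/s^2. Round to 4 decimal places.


a = 43.8 * (1 - exp(-19 * m))
exp(-19 * 0.024) = exp(-0.4560) = 0.633814
a = 43.8 * (1 - 0.633814) = 16.038954
b = 1.56 / (1 + exp(-19.5 * m))
exp(-19.5 * 0.024) = exp(-0.4680) = 0.626254
b = 1.56 / (1 + 0.626254) = 0.959260
Hb / (g * T^2) = 0.63 / (9.81 * 10.6^2) = 0.63 / 1102.2516 = 0.00057156
gamma_b = b - a * Hb/(g*T^2) = 0.959260 - 16.038954 * 0.00057156 = 0.950093
db = Hb / gamma_b = 0.63 / 0.950093
db = 0.6631 m

0.6631


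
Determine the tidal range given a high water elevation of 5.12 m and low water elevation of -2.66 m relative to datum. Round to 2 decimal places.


Tidal range = High water - Low water
Tidal range = 5.12 - (-2.66)
Tidal range = 7.78 m

7.78


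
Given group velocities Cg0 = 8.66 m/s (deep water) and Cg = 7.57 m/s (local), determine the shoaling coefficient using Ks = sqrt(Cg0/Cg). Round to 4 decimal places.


Ks = sqrt(Cg0 / Cg)
Ks = sqrt(8.66 / 7.57)
Ks = sqrt(1.1440)
Ks = 1.0696

1.0696


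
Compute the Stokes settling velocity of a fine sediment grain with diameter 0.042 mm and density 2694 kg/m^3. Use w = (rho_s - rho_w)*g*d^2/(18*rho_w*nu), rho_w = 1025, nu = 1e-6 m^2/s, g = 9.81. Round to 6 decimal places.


w = (rho_s - rho_w) * g * d^2 / (18 * rho_w * nu)
d = 0.042 mm = 0.000042 m
rho_s - rho_w = 2694 - 1025 = 1669
Numerator = 1669 * 9.81 * (0.000042)^2 = 0.000028881778
Denominator = 18 * 1025 * 1e-6 = 0.018450
w = 0.001565 m/s

0.001565


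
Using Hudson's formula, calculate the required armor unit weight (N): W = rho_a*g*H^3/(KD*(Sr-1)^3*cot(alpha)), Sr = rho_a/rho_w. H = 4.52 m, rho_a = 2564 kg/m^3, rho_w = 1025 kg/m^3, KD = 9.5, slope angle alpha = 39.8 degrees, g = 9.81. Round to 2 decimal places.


Sr = rho_a / rho_w = 2564 / 1025 = 2.501463
(Sr - 1) = 1.501463
(Sr - 1)^3 = 3.384888
cot(39.8) = 1 / tan(39.8) = 1 / 0.833169 = 1.200237
Numerator = 2564 * 9.81 * 4.52^3 = 2322749.2722
Denominator = 9.5 * 3.384888 * 1.200237 = 38.595350
W = 2322749.2722 / 38.595350
W = 60182.10 N

60182.10


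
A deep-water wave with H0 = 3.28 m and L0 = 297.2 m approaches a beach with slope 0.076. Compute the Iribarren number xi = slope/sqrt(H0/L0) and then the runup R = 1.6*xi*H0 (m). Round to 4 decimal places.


xi = slope / sqrt(H0/L0)
H0/L0 = 3.28/297.2 = 0.011036
sqrt(0.011036) = 0.105054
xi = 0.076 / 0.105054 = 0.723438
R = 1.6 * xi * H0 = 1.6 * 0.723438 * 3.28
R = 3.7966 m

3.7966


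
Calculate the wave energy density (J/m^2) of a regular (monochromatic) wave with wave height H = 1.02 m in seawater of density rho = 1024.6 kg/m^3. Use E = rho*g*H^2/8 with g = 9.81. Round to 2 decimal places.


E = (1/8) * rho * g * H^2
E = (1/8) * 1024.6 * 9.81 * 1.02^2
E = 0.125 * 1024.6 * 9.81 * 1.0404
E = 1307.17 J/m^2

1307.17


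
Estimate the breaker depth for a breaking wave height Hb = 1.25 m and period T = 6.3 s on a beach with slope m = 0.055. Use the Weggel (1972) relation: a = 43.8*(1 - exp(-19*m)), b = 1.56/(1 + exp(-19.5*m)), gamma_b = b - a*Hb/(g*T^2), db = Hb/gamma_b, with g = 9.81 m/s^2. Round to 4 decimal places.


a = 43.8 * (1 - exp(-19 * m))
exp(-19 * 0.055) = exp(-1.0450) = 0.351692
a = 43.8 * (1 - 0.351692) = 28.395898
b = 1.56 / (1 + exp(-19.5 * m))
exp(-19.5 * 0.055) = exp(-1.0725) = 0.342152
b = 1.56 / (1 + 0.342152) = 1.162312
Hb / (g * T^2) = 1.25 / (9.81 * 6.3^2) = 1.25 / 389.3589 = 0.00321041
gamma_b = b - a * Hb/(g*T^2) = 1.162312 - 28.395898 * 0.00321041 = 1.071150
db = Hb / gamma_b = 1.25 / 1.071150
db = 1.1670 m

1.1670


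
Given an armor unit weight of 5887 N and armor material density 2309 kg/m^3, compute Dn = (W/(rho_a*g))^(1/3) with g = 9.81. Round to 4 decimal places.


V = W / (rho_a * g)
V = 5887 / (2309 * 9.81)
V = 5887 / 22651.29
V = 0.259897 m^3
Dn = V^(1/3) = 0.259897^(1/3)
Dn = 0.6382 m

0.6382


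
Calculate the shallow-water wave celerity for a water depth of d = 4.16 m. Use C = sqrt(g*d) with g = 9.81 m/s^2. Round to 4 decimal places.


Using the shallow-water approximation:
C = sqrt(g * d) = sqrt(9.81 * 4.16)
C = sqrt(40.8096)
C = 6.3882 m/s

6.3882


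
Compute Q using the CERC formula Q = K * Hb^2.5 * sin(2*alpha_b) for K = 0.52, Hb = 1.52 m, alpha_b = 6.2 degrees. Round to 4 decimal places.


Q = K * Hb^2.5 * sin(2 * alpha_b)
Hb^2.5 = 1.52^2.5 = 2.848452
sin(2 * 6.2) = sin(12.4) = 0.214735
Q = 0.52 * 2.848452 * 0.214735
Q = 0.3181 m^3/s

0.3181


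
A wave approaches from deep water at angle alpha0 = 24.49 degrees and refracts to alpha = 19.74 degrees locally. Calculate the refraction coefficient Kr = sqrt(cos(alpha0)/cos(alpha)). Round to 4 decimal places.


Kr = sqrt(cos(alpha0) / cos(alpha))
cos(24.49) = 0.910034
cos(19.74) = 0.941235
Kr = sqrt(0.910034 / 0.941235)
Kr = sqrt(0.966851)
Kr = 0.9833

0.9833


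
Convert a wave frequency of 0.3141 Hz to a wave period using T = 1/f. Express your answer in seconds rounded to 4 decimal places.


T = 1 / f
T = 1 / 0.3141
T = 3.1837 s

3.1837


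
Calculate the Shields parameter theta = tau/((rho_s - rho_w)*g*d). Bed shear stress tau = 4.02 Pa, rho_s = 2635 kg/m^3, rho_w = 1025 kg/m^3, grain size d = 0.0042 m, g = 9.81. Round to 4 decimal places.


theta = tau / ((rho_s - rho_w) * g * d)
rho_s - rho_w = 2635 - 1025 = 1610
Denominator = 1610 * 9.81 * 0.0042 = 66.335220
theta = 4.02 / 66.335220
theta = 0.0606

0.0606


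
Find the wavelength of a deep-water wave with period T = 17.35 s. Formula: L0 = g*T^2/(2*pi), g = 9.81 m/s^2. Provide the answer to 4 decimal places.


L0 = g * T^2 / (2 * pi)
L0 = 9.81 * 17.35^2 / (2 * pi)
L0 = 9.81 * 301.0225 / 6.28319
L0 = 2953.0307 / 6.28319
L0 = 469.9894 m

469.9894


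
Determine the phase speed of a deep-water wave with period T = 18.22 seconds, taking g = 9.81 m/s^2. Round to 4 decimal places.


We use the deep-water celerity formula:
C = g * T / (2 * pi)
C = 9.81 * 18.22 / (2 * 3.14159...)
C = 178.738200 / 6.283185
C = 28.4471 m/s

28.4471


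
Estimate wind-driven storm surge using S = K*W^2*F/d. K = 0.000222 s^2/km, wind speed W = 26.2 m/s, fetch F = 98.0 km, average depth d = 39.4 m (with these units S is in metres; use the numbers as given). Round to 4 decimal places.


S = K * W^2 * F / d
W^2 = 26.2^2 = 686.44
S = 0.000222 * 686.44 * 98.0 / 39.4
Numerator = 0.000222 * 686.44 * 98.0 = 14.934189
S = 14.934189 / 39.4 = 0.3790 m

0.3790


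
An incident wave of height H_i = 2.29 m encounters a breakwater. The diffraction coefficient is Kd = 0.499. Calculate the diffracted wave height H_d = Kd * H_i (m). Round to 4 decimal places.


H_d = Kd * H_i
H_d = 0.499 * 2.29
H_d = 1.1427 m

1.1427


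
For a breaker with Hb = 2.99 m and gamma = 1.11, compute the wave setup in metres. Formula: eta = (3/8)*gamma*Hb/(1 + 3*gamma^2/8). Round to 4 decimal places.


eta = (3/8) * gamma * Hb / (1 + 3*gamma^2/8)
Numerator = (3/8) * 1.11 * 2.99 = 1.244588
Denominator = 1 + 3*1.11^2/8 = 1 + 0.462038 = 1.462038
eta = 1.244588 / 1.462038
eta = 0.8513 m

0.8513


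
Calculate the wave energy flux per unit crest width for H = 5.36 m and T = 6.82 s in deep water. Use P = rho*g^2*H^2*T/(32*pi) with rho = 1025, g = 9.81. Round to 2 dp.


P = rho * g^2 * H^2 * T / (32 * pi)
P = 1025 * 9.81^2 * 5.36^2 * 6.82 / (32 * pi)
P = 1025 * 96.2361 * 28.7296 * 6.82 / 100.53096
P = 192254.27 W/m

192254.27


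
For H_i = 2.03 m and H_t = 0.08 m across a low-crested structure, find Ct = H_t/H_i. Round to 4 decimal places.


Ct = H_t / H_i
Ct = 0.08 / 2.03
Ct = 0.0394

0.0394
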